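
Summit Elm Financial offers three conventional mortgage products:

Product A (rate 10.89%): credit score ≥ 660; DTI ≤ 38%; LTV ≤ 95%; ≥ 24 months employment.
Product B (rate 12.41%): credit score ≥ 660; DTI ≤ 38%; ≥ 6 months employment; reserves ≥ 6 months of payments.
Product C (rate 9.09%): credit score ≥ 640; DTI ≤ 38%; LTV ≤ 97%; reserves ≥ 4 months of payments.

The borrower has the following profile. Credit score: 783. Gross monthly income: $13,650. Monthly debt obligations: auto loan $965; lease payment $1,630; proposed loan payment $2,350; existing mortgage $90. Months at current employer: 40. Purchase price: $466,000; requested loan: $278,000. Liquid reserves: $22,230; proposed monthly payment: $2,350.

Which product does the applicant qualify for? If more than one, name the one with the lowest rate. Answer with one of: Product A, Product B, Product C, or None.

Total debts = (965 + 1,630 + 2,350 + 90) = 5,035; DTI = 5,035/13,650 = 36.9%.
LTV = 278,000/466,000 = 59.7%.
Reserves = 22,230/2,350 = 9.5 months.
Product A: score 783 ≥ 660; DTI 36.9% ≤ 38%; LTV 59.7% ≤ 95%; employment 40 ≥ 24 mo → qualifies.
Product B: score 783 ≥ 660; DTI 36.9% ≤ 38%; employment 40 ≥ 6 mo; reserves 9.5 ≥ 6 mo → qualifies.
Product C: score 783 ≥ 640; DTI 36.9% ≤ 38%; LTV 59.7% ≤ 97%; reserves 9.5 ≥ 4 mo → qualifies.
Qualifying: Product A, Product B, Product C. Lowest rate is 9.09% → Product C.

Product C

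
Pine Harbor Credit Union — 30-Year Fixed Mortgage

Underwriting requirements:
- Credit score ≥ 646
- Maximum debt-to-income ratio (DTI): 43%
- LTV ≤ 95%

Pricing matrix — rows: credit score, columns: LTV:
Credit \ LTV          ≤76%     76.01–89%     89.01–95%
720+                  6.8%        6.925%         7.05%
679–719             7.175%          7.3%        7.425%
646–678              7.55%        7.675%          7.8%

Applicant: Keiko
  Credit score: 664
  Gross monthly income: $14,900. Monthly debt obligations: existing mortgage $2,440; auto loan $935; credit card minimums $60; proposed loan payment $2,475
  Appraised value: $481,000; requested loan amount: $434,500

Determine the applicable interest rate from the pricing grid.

Credit score 664 ≥ 646; Total monthly debts = (2,440 + 935 + 60 + 2,475) = 5,910. DTI: 5,910 ÷ 14,900 = 39.7%, within the 43% cap
Loan-to-value = 434,500/481,000 = 90.3% — pass (95% max)
Row: 664 falls in 646–678. Column: 90.3% falls in 89.01–95%. Rate = 7.8%.

7.8%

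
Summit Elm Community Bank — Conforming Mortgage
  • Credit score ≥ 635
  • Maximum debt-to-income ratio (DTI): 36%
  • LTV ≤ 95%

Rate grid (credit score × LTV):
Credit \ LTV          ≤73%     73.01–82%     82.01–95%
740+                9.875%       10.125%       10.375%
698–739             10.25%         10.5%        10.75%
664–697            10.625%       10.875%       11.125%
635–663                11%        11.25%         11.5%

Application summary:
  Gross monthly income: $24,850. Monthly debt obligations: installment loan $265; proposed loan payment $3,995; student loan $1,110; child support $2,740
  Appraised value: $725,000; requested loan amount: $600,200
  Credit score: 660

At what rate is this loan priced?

Credit score 660 ≥ 635; Total monthly debts = (265 + 3,995 + 1,110 + 2,740) = 8,110. DTI: 8,110 ÷ 24,850 = 32.6%, within the 36% cap
LTV = 600,200/725,000 = 82.8% ≤ 95%
Credit 660 → row 635–663; LTV 82.8% → column 82.01–95%. Grid cell → 11.5%.

11.5%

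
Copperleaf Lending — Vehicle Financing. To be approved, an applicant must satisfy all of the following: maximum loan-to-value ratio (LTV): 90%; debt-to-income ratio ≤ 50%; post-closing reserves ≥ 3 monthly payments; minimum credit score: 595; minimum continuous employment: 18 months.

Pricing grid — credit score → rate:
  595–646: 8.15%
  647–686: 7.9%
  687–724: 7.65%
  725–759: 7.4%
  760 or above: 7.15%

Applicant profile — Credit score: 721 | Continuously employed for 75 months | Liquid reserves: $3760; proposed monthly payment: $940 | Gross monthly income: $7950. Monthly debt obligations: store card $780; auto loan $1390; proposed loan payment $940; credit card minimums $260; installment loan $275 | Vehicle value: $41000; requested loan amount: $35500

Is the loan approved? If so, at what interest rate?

Approved at 7.65%

Credit score 721 ≥ 595 (meets minimum)
Employment 75 ≥ 18 months
Reserves: 3,760 ÷ 940 = 4.0 months (meets 3-month minimum)
Total monthly debts = (780 + 1,390 + 940 + 260 + 275) = 3,645. DTI: 3,645 ÷ 7,950 = 45.8%, within the 50% cap
LTV = 35,500/41,000 = 86.6% ≤ 90%
All requirements met. Score 721 falls in the 687–724 tier → 7.65%.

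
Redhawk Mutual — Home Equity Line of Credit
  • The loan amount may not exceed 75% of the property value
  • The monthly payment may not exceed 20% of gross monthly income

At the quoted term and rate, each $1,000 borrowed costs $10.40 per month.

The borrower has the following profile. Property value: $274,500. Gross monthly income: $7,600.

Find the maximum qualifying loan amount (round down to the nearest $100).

Payment cap: 20% × $7,600 = $1,520/month.
At $10.40 per $1,000, that supports 1,520/10.40 × 1,000 ≈ $146,153 → $146,100.
LTV cap: 75% × $274,500 = $205,875 → $205,800.
Binding constraint: payment-to-income.

$146,100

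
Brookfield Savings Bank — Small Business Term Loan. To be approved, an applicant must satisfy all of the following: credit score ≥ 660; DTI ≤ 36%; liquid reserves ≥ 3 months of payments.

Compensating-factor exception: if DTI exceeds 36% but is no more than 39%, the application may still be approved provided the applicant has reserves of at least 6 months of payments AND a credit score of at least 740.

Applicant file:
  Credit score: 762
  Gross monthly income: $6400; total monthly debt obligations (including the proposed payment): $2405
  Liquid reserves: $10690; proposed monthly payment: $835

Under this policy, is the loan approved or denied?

Credit score 762 ≥ 660 (meets base)
DTI = 2,405/6,400 = 37.6% > 36% — standard DTI limit exceeded.
Reserves = 10,690/835 = 12.8 months ≥ 3
DTI 37.6% is within the 36%–39% exception band; checking compensating factors.
Reserves 12.8 ≥ 6 months; credit score 762 ≥ 740.
Both compensating conditions met → exception applies.

Approved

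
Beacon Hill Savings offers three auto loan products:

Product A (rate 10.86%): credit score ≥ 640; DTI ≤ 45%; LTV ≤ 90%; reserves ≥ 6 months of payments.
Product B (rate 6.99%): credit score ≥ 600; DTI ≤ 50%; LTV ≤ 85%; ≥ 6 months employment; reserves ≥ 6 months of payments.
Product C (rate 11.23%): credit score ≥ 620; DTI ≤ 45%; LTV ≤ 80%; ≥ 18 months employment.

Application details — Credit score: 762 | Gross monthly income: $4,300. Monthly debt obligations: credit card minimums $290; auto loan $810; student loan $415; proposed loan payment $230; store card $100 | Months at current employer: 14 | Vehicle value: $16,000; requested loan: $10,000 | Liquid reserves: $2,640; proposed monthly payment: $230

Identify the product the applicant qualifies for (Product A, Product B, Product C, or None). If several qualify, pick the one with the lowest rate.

Product B

Total debts = (290 + 810 + 415 + 230 + 100) = 1,845; DTI = 1,845/4,300 = 42.9%.
LTV = 10,000/16,000 = 62.5%.
Reserves = 2,640/230 = 11.5 months.
Product A: score 762 ≥ 640; DTI 42.9% ≤ 45%; LTV 62.5% ≤ 90%; reserves 11.5 ≥ 6 mo → qualifies.
Product B: score 762 ≥ 600; DTI 42.9% ≤ 50%; LTV 62.5% ≤ 85%; employment 14 ≥ 6 mo; reserves 11.5 ≥ 6 mo → qualifies.
Product C: score 762 ≥ 620; DTI 42.9% ≤ 45%; LTV 62.5% ≤ 80%; employment 14 < 18 mo → does not qualify.
Qualifying: Product A, Product B. Lowest rate is 6.99% → Product B.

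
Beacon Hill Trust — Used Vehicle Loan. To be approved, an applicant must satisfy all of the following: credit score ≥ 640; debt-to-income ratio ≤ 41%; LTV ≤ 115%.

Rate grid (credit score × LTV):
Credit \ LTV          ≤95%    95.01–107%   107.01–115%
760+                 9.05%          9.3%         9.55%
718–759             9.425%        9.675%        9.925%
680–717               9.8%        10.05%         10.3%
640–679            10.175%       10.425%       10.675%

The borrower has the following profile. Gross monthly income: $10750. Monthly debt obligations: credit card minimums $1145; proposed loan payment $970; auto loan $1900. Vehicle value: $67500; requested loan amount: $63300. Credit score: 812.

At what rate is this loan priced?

9.05%

Credit score 812 ≥ 640; Total monthly debts = (1,145 + 970 + 1,900) = 4,015. DTI = 4,015/10,750 = 37.3% ≤ 41%
Loan-to-value = 63,300/67,500 = 93.8% — pass (115% max)
Score 812 is in the 760+ band; LTV 93.8% is in the ≤95% band → 9.05%.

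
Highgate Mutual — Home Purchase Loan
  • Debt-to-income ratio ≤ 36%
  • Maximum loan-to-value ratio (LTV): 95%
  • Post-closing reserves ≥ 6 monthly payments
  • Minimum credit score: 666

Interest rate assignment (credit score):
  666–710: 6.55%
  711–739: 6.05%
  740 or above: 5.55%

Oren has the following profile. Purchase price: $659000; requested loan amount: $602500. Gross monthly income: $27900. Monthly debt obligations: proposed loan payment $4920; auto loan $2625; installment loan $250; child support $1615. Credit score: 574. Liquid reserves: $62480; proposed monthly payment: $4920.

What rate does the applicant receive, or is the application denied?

Denied

Credit score 574 < 666 (below minimum)
Total monthly debts = (4,920 + 2,625 + 250 + 1,615) = 9,410. DTI = 9,410/27,900 = 33.7% ≤ 36%
Loan-to-value = 602,500/659,000 = 91.4% — pass (95% max)
Reserves: 62,480 ÷ 4,920 = 12.7 months (meets 6-month minimum)
Not all requirements met → denied.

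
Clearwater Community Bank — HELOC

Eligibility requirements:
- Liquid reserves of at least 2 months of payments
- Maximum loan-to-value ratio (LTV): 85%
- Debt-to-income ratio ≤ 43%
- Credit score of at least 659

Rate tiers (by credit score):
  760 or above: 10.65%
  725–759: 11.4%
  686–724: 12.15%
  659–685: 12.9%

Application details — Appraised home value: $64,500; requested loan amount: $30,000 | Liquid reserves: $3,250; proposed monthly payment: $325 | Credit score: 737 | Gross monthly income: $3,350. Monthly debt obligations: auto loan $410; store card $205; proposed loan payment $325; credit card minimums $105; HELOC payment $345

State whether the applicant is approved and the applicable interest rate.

Credit score 737 ≥ 659 (meets minimum)
Total monthly debts = (410 + 205 + 325 + 105 + 345) = 1,390. DTI = 1,390/3,350 = 41.5% ≤ 43%
LTV: 30,000 ÷ 64,500 = 46.5%, within 85% cap
Liquid reserves cover 3,250/325 = 10.0 months — ≥ 2 required
All requirements met. Score 737 falls in the 725–759 tier → 11.4%.

Approved at 11.4%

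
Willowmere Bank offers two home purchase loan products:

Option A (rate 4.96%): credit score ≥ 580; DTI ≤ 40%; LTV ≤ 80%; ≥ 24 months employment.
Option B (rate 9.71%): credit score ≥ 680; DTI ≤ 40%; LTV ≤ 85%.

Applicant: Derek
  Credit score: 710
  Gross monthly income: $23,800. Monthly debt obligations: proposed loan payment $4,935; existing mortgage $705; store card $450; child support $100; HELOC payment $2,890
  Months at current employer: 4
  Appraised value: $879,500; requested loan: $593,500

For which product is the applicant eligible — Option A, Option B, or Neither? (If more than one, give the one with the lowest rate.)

Total debts = (4,935 + 705 + 450 + 100 + 2,890) = 9,080; DTI = 9,080/23,800 = 38.2%.
LTV = 593,500/879,500 = 67.5%.
Option A: score 710 ≥ 580; DTI 38.2% ≤ 40%; LTV 67.5% ≤ 80%; employment 4 < 24 mo → does not qualify.
Option B: score 710 ≥ 680; DTI 38.2% ≤ 40%; LTV 67.5% ≤ 85% → qualifies.

Option B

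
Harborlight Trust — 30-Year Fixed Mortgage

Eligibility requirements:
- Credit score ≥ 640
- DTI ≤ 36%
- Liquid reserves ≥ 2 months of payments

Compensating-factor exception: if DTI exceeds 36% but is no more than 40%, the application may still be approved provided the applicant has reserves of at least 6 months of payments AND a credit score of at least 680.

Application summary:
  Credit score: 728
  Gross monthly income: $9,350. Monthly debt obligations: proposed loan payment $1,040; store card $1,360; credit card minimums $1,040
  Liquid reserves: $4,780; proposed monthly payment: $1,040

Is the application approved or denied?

Credit score 728 ≥ 640 (meets base)
Total debts = (1,040 + 1,360 + 1,040) = 3,440. DTI = 3,440/9,350 = 36.8% > 36% — standard DTI limit exceeded.
Reserves: 4,780 ÷ 1,040 = 4.6 months (meets 2-month minimum)
36.8% falls in the override range (36%–40%), so the compensating-factor test applies.
Override check — reserves: 4.6 mo (short of 6); score: 728 (ok).
Compensating-factor requirement not fully met.

Denied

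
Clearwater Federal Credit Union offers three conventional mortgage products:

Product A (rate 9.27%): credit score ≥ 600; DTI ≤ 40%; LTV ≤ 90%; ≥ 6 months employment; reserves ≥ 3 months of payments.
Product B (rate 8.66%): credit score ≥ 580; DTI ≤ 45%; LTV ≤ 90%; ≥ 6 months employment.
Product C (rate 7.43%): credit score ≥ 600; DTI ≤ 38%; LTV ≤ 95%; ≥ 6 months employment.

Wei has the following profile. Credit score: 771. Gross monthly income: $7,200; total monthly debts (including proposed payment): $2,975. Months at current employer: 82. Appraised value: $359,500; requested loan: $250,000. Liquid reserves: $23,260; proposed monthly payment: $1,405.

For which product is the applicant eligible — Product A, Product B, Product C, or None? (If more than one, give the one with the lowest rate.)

DTI = 2,975/7,200 = 41.3%.
LTV = 250,000/359,500 = 69.5%.
Reserves = 23,260/1,405 = 16.6 months.
Product A: score 771 ≥ 600; DTI 41.3% > 40%; LTV 69.5% ≤ 90%; employment 82 ≥ 6 mo; reserves 16.6 ≥ 3 mo → does not qualify.
Product B: score 771 ≥ 580; DTI 41.3% ≤ 45%; LTV 69.5% ≤ 90%; employment 82 ≥ 6 mo → qualifies.
Product C: score 771 ≥ 600; DTI 41.3% > 38%; LTV 69.5% ≤ 95%; employment 82 ≥ 6 mo → does not qualify.

Product B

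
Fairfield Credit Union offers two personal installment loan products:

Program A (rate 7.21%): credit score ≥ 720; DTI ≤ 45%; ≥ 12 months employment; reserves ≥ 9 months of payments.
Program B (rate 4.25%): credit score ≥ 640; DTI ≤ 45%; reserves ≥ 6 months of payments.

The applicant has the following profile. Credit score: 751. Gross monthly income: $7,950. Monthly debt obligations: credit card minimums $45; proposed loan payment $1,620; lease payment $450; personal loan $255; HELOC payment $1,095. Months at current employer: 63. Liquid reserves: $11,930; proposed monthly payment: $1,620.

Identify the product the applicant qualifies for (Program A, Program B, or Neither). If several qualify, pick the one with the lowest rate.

Program B

Total debts = (45 + 1,620 + 450 + 255 + 1,095) = 3,465; DTI = 3,465/7,950 = 43.6%.
Reserves = 11,930/1,620 = 7.4 months.
Program A: score 751 ≥ 720; DTI 43.6% ≤ 45%; employment 63 ≥ 12 mo; reserves 7.4 < 9 mo → does not qualify.
Program B: score 751 ≥ 640; DTI 43.6% ≤ 45%; reserves 7.4 ≥ 6 mo → qualifies.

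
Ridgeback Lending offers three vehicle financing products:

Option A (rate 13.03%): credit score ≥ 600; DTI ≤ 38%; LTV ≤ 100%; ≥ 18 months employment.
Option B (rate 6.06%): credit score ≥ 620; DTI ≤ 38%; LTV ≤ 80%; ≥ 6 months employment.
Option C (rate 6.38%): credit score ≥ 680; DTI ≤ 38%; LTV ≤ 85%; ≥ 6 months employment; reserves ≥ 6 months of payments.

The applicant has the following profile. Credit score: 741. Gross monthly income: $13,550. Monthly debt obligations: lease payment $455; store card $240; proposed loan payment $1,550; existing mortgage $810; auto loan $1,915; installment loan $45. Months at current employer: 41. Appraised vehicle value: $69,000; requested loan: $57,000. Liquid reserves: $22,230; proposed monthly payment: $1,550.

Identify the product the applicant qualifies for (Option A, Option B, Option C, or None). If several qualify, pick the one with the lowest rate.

Option C

Total debts = (455 + 240 + 1,550 + 810 + 1,915 + 45) = 5,015; DTI = 5,015/13,550 = 37%.
LTV = 57,000/69,000 = 82.6%.
Reserves = 22,230/1,550 = 14.3 months.
Option A: score 741 ≥ 600; DTI 37% ≤ 38%; LTV 82.6% ≤ 100%; employment 41 ≥ 18 mo → qualifies.
Option B: score 741 ≥ 620; DTI 37% ≤ 38%; LTV 82.6% > 80%; employment 41 ≥ 6 mo → does not qualify.
Option C: score 741 ≥ 680; DTI 37% ≤ 38%; LTV 82.6% ≤ 85%; employment 41 ≥ 6 mo; reserves 14.3 ≥ 6 mo → qualifies.
Qualifying: Option A, Option C. Lowest rate is 6.38% → Option C.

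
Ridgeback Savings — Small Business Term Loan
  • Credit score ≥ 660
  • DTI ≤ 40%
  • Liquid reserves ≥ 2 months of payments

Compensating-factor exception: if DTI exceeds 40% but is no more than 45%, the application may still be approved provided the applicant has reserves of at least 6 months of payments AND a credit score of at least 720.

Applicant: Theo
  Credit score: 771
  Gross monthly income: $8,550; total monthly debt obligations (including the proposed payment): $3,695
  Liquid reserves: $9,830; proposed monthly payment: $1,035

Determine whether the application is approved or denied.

Credit score 771 ≥ 660 (meets base)
DTI: 3,695 ÷ 8,550 = 43.2%, over the 40% base limit.
Reserves: 9,830 ÷ 1,035 = 9.5 months (meets 2-month minimum)
43.2% falls in the override range (40%–45%), so the compensating-factor test applies.
Reserves 9.5 ≥ 6 months; credit score 771 ≥ 720.
Both compensating conditions met → exception applies.

Approved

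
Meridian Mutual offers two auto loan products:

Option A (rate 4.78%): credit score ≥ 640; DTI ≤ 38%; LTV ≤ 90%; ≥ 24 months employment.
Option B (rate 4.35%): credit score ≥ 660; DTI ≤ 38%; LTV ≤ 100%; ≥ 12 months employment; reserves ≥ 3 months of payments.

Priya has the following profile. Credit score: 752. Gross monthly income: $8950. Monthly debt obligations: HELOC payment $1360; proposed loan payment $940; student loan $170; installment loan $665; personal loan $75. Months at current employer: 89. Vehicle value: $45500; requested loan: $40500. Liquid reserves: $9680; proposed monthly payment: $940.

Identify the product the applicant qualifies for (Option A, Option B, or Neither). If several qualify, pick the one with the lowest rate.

Option B

Total debts = (1,360 + 940 + 170 + 665 + 75) = 3,210; DTI = 3,210/8,950 = 35.9%.
LTV = 40,500/45,500 = 89%.
Reserves = 9,680/940 = 10.3 months.
Option A: score 752 ≥ 640; DTI 35.9% ≤ 38%; LTV 89% ≤ 90%; employment 89 ≥ 24 mo → qualifies.
Option B: score 752 ≥ 660; DTI 35.9% ≤ 38%; LTV 89% ≤ 100%; employment 89 ≥ 12 mo; reserves 10.3 ≥ 3 mo → qualifies.
Qualifying: Option A, Option B. Lowest rate is 4.35% → Option B.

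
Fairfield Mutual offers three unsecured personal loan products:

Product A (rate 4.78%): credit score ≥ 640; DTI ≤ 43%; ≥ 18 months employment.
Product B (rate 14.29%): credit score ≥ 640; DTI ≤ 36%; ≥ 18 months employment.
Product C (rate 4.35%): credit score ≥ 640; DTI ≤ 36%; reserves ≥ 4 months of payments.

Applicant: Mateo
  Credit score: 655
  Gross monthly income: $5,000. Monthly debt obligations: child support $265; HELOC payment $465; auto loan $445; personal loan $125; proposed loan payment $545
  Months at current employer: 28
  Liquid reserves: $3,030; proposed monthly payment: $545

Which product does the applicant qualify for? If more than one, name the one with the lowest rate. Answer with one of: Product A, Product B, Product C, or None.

Total debts = (265 + 465 + 445 + 125 + 545) = 1,845; DTI = 1,845/5,000 = 36.9%.
Reserves = 3,030/545 = 5.6 months.
Product A: score 655 ≥ 640; DTI 36.9% ≤ 43%; employment 28 ≥ 18 mo → qualifies.
Product B: score 655 ≥ 640; DTI 36.9% > 36%; employment 28 ≥ 18 mo → does not qualify.
Product C: score 655 ≥ 640; DTI 36.9% > 36%; reserves 5.6 ≥ 4 mo → does not qualify.

Product A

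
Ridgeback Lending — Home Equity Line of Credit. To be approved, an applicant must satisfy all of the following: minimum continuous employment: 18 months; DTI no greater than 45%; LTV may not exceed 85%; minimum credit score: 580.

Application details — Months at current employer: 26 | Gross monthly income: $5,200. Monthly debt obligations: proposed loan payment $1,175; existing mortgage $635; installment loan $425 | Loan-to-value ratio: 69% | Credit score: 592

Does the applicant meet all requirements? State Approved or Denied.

Employment 26 ≥ 18 months
Total monthly debts = (1,175 + 635 + 425) = 2,235. Debt-to-income = 2,235/5,200 = 43% — meets 45% limit
LTV 69% — within 85%
Credit score 592 ≥ 580 (meets)
All criteria satisfied.

Approved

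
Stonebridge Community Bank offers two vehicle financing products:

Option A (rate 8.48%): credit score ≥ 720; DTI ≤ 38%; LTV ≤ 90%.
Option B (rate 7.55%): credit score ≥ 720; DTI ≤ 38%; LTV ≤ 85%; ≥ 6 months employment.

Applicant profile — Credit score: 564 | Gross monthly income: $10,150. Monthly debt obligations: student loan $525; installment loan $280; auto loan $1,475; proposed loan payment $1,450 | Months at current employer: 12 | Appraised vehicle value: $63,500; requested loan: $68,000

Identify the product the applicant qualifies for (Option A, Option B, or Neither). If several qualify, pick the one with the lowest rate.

Neither

Total debts = (525 + 280 + 1,475 + 1,450) = 3,730; DTI = 3,730/10,150 = 36.7%.
LTV = 68,000/63,500 = 107.1%.
Option A: score 564 < 720; DTI 36.7% ≤ 38%; LTV 107.1% > 90% → does not qualify.
Option B: score 564 < 720; DTI 36.7% ≤ 38%; LTV 107.1% > 85%; employment 12 ≥ 6 mo → does not qualify.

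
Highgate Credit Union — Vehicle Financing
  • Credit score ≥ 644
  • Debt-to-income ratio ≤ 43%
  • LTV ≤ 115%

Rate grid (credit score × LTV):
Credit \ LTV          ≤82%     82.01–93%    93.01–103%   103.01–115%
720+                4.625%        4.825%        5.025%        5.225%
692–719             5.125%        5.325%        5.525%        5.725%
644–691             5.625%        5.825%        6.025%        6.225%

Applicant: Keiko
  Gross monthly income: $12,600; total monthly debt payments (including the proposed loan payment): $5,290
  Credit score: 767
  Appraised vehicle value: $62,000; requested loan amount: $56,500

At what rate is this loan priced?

Credit score 767 ≥ 644; DTI: 5,290 ÷ 12,600 = 42%, within the 43% cap
Loan-to-value = 56,500/62,000 = 91.1% — pass (115% max)
Score 767 is in the 720+ band; LTV 91.1% is in the 82.01–93% band → 4.825%.

4.825%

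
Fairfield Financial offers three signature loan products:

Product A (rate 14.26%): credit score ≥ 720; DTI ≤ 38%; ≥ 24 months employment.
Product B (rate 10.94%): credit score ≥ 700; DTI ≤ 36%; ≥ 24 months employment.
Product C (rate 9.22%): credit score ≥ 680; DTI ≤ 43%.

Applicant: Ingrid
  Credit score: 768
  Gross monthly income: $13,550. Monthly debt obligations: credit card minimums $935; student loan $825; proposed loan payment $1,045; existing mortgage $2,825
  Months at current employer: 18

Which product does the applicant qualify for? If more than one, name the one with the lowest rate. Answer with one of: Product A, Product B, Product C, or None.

Total debts = (935 + 825 + 1,045 + 2,825) = 5,630; DTI = 5,630/13,550 = 41.5%.
Product A: score 768 ≥ 720; DTI 41.5% > 38%; employment 18 < 24 mo → does not qualify.
Product B: score 768 ≥ 700; DTI 41.5% > 36%; employment 18 < 24 mo → does not qualify.
Product C: score 768 ≥ 680; DTI 41.5% ≤ 43% → qualifies.

Product C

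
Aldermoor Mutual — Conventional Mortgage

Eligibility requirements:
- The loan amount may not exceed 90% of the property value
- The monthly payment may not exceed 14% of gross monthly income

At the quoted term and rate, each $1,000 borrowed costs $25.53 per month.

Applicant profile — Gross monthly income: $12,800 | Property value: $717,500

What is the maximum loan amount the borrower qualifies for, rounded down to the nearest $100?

$70,100

Payment cap: 14% × $12,800 = $1,792/month.
At $25.53 per $1,000, that supports 1,792/25.53 × 1,000 ≈ $70,191 → $70,100.
LTV cap: 90% × $717,500 = $645,750 → $645,700.
Binding constraint: payment-to-income.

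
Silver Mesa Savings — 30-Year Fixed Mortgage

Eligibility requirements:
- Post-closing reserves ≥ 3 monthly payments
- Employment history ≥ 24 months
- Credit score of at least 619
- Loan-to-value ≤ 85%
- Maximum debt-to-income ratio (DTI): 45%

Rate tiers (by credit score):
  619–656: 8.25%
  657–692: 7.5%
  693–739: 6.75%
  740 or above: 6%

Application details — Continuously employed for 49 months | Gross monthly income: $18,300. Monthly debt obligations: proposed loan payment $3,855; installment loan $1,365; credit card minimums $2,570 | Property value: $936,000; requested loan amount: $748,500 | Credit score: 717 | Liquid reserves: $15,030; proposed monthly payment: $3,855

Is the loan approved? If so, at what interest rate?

Approved at 6.75%

Credit score 717 ≥ 619 (meets minimum)
Liquid reserves cover 15,030/3,855 = 3.9 months — ≥ 3 required
LTV: 748,500 ÷ 936,000 = 80%, within 85% cap
Total monthly debts = (3,855 + 1,365 + 2,570) = 7,790. Debt-to-income = 7,790/18,300 = 42.6% — meets 45% limit
Employment 49 ≥ 24 months
All requirements met. Score 717 falls in the 693–739 tier → 6.75%.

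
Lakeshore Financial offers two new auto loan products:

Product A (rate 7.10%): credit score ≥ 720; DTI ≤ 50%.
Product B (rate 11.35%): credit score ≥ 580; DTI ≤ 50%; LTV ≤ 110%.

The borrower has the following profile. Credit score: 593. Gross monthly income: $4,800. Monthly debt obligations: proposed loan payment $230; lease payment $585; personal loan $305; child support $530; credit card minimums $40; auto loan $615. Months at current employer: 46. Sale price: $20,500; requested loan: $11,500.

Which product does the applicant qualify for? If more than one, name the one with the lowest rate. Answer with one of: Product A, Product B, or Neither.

Total debts = (230 + 585 + 305 + 530 + 40 + 615) = 2,305; DTI = 2,305/4,800 = 48%.
LTV = 11,500/20,500 = 56.1%.
Product A: score 593 < 720; DTI 48% ≤ 50% → does not qualify.
Product B: score 593 ≥ 580; DTI 48% ≤ 50%; LTV 56.1% ≤ 110% → qualifies.

Product B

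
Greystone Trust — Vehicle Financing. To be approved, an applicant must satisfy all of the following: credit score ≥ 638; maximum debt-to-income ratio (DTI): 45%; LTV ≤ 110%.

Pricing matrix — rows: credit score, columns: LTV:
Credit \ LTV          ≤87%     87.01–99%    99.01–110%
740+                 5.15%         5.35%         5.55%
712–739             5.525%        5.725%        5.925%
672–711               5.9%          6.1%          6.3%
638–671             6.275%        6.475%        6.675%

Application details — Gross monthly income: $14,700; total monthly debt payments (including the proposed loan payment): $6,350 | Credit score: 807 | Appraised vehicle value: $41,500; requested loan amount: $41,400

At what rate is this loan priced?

5.55%

Credit score 807 ≥ 638; DTI = 6,350/14,700 = 43.2% ≤ 45%
Loan-to-value = 41,400/41,500 = 99.8% — pass (110% max)
Score 807 is in the 740+ band; LTV 99.8% is in the 99.01–110% band → 5.55%.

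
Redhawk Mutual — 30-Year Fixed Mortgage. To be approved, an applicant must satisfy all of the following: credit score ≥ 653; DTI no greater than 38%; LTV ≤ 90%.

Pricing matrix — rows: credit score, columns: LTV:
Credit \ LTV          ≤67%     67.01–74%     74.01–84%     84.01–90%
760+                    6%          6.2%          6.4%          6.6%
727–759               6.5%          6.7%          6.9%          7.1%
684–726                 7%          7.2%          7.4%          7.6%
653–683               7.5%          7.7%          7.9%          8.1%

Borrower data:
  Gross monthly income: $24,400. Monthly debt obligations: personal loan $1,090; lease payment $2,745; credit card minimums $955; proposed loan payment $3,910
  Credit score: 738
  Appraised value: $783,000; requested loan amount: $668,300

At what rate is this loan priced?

Credit score 738 ≥ 653; Total monthly debts = (1,090 + 2,745 + 955 + 3,910) = 8,700. Debt-to-income = 8,700/24,400 = 35.7% — meets 38% limit
Loan-to-value = 668,300/783,000 = 85.4% — pass (90% max)
Score 738 is in the 727–759 band; LTV 85.4% is in the 84.01–90% band → 7.1%.

7.1%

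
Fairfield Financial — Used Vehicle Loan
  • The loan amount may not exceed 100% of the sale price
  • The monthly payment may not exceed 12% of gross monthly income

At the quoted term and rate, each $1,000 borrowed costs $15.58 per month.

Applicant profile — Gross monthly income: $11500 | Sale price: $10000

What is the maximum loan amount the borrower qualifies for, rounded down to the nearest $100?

Payment cap: 12% × $11,500 = $1,380/month.
At $15.58 per $1,000, that supports 1,380/15.58 × 1,000 ≈ $88,575 → $88,500.
LTV cap: 100% × $10,000 = $10,000 → $10,000.
Binding constraint: loan-to-value.

$10,000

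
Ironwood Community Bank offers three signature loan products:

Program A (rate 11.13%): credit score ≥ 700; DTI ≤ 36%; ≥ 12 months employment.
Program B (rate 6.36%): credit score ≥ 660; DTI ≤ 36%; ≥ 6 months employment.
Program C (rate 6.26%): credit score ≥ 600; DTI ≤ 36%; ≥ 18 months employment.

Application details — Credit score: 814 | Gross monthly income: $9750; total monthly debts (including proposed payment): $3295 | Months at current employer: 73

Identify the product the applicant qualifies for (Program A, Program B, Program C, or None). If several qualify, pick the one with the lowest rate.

DTI = 3,295/9,750 = 33.8%.
Program A: score 814 ≥ 700; DTI 33.8% ≤ 36%; employment 73 ≥ 12 mo → qualifies.
Program B: score 814 ≥ 660; DTI 33.8% ≤ 36%; employment 73 ≥ 6 mo → qualifies.
Program C: score 814 ≥ 600; DTI 33.8% ≤ 36%; employment 73 ≥ 18 mo → qualifies.
Qualifying: Program A, Program B, Program C. Lowest rate is 6.26% → Program C.

Program C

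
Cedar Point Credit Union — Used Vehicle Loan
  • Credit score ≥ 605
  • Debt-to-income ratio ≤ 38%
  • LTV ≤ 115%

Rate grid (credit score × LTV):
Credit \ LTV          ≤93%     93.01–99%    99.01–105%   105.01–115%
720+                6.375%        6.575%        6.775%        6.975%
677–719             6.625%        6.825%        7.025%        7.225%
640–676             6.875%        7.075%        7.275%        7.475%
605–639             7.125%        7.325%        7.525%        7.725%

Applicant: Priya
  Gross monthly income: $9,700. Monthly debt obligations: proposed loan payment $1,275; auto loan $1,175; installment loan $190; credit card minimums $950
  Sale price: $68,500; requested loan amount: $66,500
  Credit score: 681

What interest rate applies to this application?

6.825%

Credit score 681 ≥ 605; Total monthly debts = (1,275 + 1,175 + 190 + 950) = 3,590. Debt-to-income = 3,590/9,700 = 37% — meets 38% limit
LTV = 66,500/68,500 = 97.1% ≤ 115%
Score 681 is in the 677–719 band; LTV 97.1% is in the 93.01–99% band → 6.825%.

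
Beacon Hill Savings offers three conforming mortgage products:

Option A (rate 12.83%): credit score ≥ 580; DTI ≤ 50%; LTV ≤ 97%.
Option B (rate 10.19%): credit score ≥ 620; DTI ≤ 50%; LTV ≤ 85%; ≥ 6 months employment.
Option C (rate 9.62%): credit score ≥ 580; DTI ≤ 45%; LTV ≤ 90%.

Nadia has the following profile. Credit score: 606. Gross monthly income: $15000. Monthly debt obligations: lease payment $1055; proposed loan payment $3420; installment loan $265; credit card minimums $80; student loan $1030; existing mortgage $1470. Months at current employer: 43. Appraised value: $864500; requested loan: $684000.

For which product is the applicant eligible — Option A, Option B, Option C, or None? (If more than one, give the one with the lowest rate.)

Option A

Total debts = (1,055 + 3,420 + 265 + 80 + 1,030 + 1,470) = 7,320; DTI = 7,320/15,000 = 48.8%.
LTV = 684,000/864,500 = 79.1%.
Option A: score 606 ≥ 580; DTI 48.8% ≤ 50%; LTV 79.1% ≤ 97% → qualifies.
Option B: score 606 < 620; DTI 48.8% ≤ 50%; LTV 79.1% ≤ 85%; employment 43 ≥ 6 mo → does not qualify.
Option C: score 606 ≥ 580; DTI 48.8% > 45%; LTV 79.1% ≤ 90% → does not qualify.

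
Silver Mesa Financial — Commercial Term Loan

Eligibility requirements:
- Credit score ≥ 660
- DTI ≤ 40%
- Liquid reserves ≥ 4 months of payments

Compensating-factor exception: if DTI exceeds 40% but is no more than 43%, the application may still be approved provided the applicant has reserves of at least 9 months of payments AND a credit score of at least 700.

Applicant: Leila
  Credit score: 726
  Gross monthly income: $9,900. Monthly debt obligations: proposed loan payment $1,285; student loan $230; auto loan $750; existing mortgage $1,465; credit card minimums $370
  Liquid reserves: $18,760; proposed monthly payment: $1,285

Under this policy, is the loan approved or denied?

Credit score 726 ≥ 660 (meets base)
Total debts = (1,285 + 230 + 750 + 1,465 + 370) = 4,100. DTI: 4,100 ÷ 9,900 = 41.4%, over the 40% base limit.
Liquid reserves cover 18,760/1,285 = 14.6 months — ≥ 4 required
DTI 41.4% is within the 40%–43% exception band; checking compensating factors.
Reserves 14.6 ≥ 9 months; credit score 726 ≥ 700.
Both override conditions satisfied; DTI exception granted.

Approved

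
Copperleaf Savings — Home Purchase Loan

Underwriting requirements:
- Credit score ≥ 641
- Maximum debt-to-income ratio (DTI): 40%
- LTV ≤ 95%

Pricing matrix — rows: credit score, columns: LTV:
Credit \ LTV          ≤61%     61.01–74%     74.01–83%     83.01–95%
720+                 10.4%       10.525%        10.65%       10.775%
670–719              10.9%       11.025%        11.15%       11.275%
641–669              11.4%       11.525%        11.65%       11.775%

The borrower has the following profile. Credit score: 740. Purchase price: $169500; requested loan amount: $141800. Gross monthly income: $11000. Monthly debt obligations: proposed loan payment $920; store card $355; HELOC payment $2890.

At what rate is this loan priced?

10.775%

Credit score 740 ≥ 641; Total monthly debts = (920 + 355 + 2,890) = 4,165. DTI = 4,165/11,000 = 37.9% ≤ 40%
LTV = 141,800/169,500 = 83.7% ≤ 95%
Credit 740 → row 720+; LTV 83.7% → column 83.01–95%. Grid cell → 10.775%.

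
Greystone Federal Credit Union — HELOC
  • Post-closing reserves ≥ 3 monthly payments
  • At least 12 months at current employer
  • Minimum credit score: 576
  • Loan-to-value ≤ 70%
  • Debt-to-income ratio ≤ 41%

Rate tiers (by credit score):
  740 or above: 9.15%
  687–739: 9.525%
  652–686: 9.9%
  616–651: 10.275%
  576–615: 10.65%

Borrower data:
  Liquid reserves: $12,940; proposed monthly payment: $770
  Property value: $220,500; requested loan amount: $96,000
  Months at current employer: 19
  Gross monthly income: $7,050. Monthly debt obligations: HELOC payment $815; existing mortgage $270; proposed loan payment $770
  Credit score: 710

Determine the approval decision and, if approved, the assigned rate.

Approved at 9.525%

Credit score 710 ≥ 576 (meets minimum)
Total monthly debts = (815 + 270 + 770) = 1,855. DTI = 1,855/7,050 = 26.3% ≤ 41%
Employment 19 ≥ 12 months
Reserves: 12,940 ÷ 770 = 16.8 months (meets 3-month minimum)
Loan-to-value = 96,000/220,500 = 43.5% — pass (70% max)
All requirements met. Score 710 falls in the 687–739 tier → 9.525%.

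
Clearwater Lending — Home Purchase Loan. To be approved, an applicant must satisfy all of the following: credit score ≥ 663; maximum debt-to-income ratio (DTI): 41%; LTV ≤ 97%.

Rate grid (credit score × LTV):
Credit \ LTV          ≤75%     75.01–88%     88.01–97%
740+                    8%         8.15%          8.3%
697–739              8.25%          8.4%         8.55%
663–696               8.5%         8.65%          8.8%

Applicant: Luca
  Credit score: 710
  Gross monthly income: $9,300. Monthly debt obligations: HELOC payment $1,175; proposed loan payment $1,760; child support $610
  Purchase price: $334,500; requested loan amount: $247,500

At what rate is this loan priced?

Credit score 710 ≥ 663; Total monthly debts = (1,175 + 1,760 + 610) = 3,545. DTI: 3,545 ÷ 9,300 = 38.1%, within the 41% cap
LTV = 247,500/334,500 = 74% ≤ 97%
Row: 710 falls in 697–739. Column: 74% falls in ≤75%. Rate = 8.25%.

8.25%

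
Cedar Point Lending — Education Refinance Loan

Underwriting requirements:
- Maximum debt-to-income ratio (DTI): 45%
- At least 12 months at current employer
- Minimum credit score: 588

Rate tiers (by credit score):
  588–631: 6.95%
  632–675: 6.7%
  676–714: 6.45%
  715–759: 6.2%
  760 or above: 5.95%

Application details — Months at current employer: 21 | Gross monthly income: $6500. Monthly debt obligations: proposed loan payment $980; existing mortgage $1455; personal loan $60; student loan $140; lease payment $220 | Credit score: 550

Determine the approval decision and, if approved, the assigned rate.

Denied

Credit score 550 < 588 (below minimum)
Employment 21 ≥ 12 months
Total monthly debts = (980 + 1,455 + 60 + 140 + 220) = 2,855. Debt-to-income = 2,855/6,500 = 43.9% — meets 45% limit
Not all requirements met → denied.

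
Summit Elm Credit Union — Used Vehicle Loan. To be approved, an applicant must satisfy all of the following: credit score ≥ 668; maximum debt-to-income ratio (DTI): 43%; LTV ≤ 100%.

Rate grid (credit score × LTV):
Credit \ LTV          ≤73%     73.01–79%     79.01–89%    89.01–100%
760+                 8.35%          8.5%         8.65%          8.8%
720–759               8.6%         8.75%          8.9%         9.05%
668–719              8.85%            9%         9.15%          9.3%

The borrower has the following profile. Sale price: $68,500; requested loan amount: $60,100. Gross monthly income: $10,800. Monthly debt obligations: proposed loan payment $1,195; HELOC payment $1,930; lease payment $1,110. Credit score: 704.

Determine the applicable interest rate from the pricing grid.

9.15%

Credit score 704 ≥ 668; Total monthly debts = (1,195 + 1,930 + 1,110) = 4,235. DTI = 4,235/10,800 = 39.2% ≤ 43%
LTV: 60,100 ÷ 68,500 = 87.7%, within 100% cap
Credit 704 → row 668–719; LTV 87.7% → column 79.01–89%. Grid cell → 9.15%.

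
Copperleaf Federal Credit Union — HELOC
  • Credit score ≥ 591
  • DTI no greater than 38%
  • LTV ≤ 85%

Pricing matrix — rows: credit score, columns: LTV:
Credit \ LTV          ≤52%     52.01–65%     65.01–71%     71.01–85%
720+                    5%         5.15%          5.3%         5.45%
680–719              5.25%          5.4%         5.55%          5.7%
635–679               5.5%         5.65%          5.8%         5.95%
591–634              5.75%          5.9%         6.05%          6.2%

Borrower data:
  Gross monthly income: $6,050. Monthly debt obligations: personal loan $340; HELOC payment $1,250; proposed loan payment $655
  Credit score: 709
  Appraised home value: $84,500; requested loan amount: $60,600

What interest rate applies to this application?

Credit score 709 ≥ 591; Total monthly debts = (340 + 1,250 + 655) = 2,245. DTI = 2,245/6,050 = 37.1% ≤ 38%
Loan-to-value = 60,600/84,500 = 71.7% — pass (85% max)
Score 709 is in the 680–719 band; LTV 71.7% is in the 71.01–85% band → 5.7%.

5.7%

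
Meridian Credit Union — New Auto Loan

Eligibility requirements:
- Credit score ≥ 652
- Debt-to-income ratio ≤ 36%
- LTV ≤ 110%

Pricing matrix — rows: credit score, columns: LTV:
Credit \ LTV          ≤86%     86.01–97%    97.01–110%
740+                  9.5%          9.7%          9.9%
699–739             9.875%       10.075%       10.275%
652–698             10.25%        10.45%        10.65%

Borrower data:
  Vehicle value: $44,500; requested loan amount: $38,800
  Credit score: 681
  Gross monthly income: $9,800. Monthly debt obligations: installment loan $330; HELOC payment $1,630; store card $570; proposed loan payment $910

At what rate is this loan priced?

10.45%

Credit score 681 ≥ 652; Total monthly debts = (330 + 1,630 + 570 + 910) = 3,440. DTI: 3,440 ÷ 9,800 = 35.1%, within the 36% cap
LTV = 38,800/44,500 = 87.2% ≤ 110%
Credit 681 → row 652–698; LTV 87.2% → column 86.01–97%. Grid cell → 10.45%.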